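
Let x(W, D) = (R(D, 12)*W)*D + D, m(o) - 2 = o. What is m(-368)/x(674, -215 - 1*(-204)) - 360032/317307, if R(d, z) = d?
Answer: -9824741246/8624721567 ≈ -1.1391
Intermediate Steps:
m(o) = 2 + o
x(W, D) = D + W*D² (x(W, D) = (D*W)*D + D = W*D² + D = D + W*D²)
m(-368)/x(674, -215 - 1*(-204)) - 360032/317307 = (2 - 368)/(((-215 - 1*(-204))*(1 + (-215 - 1*(-204))*674))) - 360032/317307 = -366*1/((1 + (-215 + 204)*674)*(-215 + 204)) - 360032*1/317307 = -366*(-1/(11*(1 - 11*674))) - 360032/317307 = -366*(-1/(11*(1 - 7414))) - 360032/317307 = -366/((-11*(-7413))) - 360032/317307 = -366/81543 - 360032/317307 = -366*1/81543 - 360032/317307 = -122/27181 - 360032/317307 = -9824741246/8624721567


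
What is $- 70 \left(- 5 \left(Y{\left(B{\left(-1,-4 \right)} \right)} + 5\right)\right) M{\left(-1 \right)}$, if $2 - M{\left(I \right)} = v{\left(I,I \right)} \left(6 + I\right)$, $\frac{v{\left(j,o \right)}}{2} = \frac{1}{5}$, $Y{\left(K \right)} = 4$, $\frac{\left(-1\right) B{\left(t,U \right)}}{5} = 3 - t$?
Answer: $0$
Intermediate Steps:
$B{\left(t,U \right)} = -15 + 5 t$ ($B{\left(t,U \right)} = - 5 \left(3 - t\right) = -15 + 5 t$)
$v{\left(j,o \right)} = \frac{2}{5}$
$M{\left(I \right)} = - \frac{2}{5} - \frac{2 I}{5}$ ($M{\left(I \right)} = 2 - \frac{2 \left(6 + I\right)}{5} = 2 - \left(\frac{12}{5} + \frac{2 I}{5}\right) = - \frac{2}{5} - \frac{2 I}{5}$)
$- 70 \left(- 5 \left(Y{\left(B{\left(-1,-4 \right)} \right)} + 5\right)\right) M{\left(-1 \right)} = - 70 \left(- 5 \left(4 + 5\right)\right) \left(- \frac{2}{5} - - \frac{2}{5}\right) = - 70 \left(\left(-5\right) 9\right) \left(- \frac{2}{5} + \frac{2}{5}\right) = \left(-70\right) \left(-45\right) 0 = 3150 \cdot 0 = 0$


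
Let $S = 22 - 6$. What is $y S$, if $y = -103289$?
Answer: $-1652624$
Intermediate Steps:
$S = 16$
$y S = \left(-103289\right) 16 = -1652624$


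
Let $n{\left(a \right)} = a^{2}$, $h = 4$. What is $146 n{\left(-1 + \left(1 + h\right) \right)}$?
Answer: $2336$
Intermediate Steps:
$146 n{\left(-1 + \left(1 + h\right) \right)} = 146 \left(-1 + \left(1 + 4\right)\right)^{2} = 146 \left(-1 + 5\right)^{2} = 146 \cdot 4^{2} = 146 \cdot 16 = 2336$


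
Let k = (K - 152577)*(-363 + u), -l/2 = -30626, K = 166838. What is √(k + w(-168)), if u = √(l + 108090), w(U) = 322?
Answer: √(-5176421 + 14261*√169342) ≈ 831.96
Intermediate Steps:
l = 61252 (l = -2*(-30626) = 61252)
u = √169342 (u = √(61252 + 108090) = √169342 ≈ 411.51)
k = -5176743 + 14261*√169342 (k = (166838 - 152577)*(-363 + √169342) = 14261*(-363 + √169342) = -5176743 + 14261*√169342 ≈ 6.9183e+5)
√(k + w(-168)) = √((-5176743 + 14261*√169342) + 322) = √(-5176421 + 14261*√169342)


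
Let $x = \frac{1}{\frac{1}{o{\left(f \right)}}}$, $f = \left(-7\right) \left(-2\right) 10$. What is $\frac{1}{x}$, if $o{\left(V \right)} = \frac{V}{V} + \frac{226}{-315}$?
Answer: $\frac{315}{89} \approx 3.5393$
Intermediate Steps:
$f = 140$ ($f = 14 \cdot 10 = 140$)
$o{\left(V \right)} = \frac{89}{315}$ ($o{\left(V \right)} = 1 + 226 \left(- \frac{1}{315}\right) = 1 - \frac{226}{315} = \frac{89}{315}$)
$x = \frac{89}{315}$ ($x = \frac{1}{\frac{1}{\frac{89}{315}}} = \frac{1}{\frac{315}{89}} = \frac{89}{315} \approx 0.28254$)
$\frac{1}{x} = \frac{1}{\frac{89}{315}} = \frac{315}{89}$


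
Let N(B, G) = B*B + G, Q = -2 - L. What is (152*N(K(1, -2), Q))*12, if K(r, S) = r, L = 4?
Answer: -9120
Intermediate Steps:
Q = -6 (Q = -2 - 1*4 = -2 - 4 = -6)
N(B, G) = G + B² (N(B, G) = B² + G = G + B²)
(152*N(K(1, -2), Q))*12 = (152*(-6 + 1²))*12 = (152*(-6 + 1))*12 = (152*(-5))*12 = -760*12 = -9120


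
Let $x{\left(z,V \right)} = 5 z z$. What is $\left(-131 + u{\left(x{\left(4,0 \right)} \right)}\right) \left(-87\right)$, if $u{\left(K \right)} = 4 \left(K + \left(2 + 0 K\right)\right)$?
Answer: $-17139$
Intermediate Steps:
$x{\left(z,V \right)} = 5 z^{2}$
$u{\left(K \right)} = 8 + 4 K$ ($u{\left(K \right)} = 4 \left(K + \left(2 + 0\right)\right) = 4 \left(K + 2\right) = 4 \left(2 + K\right) = 8 + 4 K$)
$\left(-131 + u{\left(x{\left(4,0 \right)} \right)}\right) \left(-87\right) = \left(-131 + \left(8 + 4 \cdot 5 \cdot 4^{2}\right)\right) \left(-87\right) = \left(-131 + \left(8 + 4 \cdot 5 \cdot 16\right)\right) \left(-87\right) = \left(-131 + \left(8 + 4 \cdot 80\right)\right) \left(-87\right) = \left(-131 + \left(8 + 320\right)\right) \left(-87\right) = \left(-131 + 328\right) \left(-87\right) = 197 \left(-87\right) = -17139$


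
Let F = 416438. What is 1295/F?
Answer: 1295/416438 ≈ 0.0031097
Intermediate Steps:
1295/F = 1295/416438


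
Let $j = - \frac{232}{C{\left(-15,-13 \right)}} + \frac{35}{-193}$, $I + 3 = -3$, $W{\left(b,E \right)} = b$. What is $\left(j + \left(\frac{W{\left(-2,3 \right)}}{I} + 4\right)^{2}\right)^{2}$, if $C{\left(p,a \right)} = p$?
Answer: $\frac{87520122244}{75429225} \approx 1160.3$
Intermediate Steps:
$I = -6$ ($I = -3 - 3 = -6$)
$j = \frac{44251}{2895}$ ($j = - \frac{232}{-15} + \frac{35}{-193} = \left(-232\right) \left(- \frac{1}{15}\right) + 35 \left(- \frac{1}{193}\right) = \frac{232}{15} - \frac{35}{193} = \frac{44251}{2895} \approx 15.285$)
$\left(j + \left(\frac{W{\left(-2,3 \right)}}{I} + 4\right)^{2}\right)^{2} = \left(\frac{44251}{2895} + \left(- \frac{2}{-6} + 4\right)^{2}\right)^{2} = \left(\frac{44251}{2895} + \left(\left(-2\right) \left(- \frac{1}{6}\right) + 4\right)^{2}\right)^{2} = \left(\frac{44251}{2895} + \left(\frac{1}{3} + 4\right)^{2}\right)^{2} = \left(\frac{44251}{2895} + \left(\frac{13}{3}\right)^{2}\right)^{2} = \left(\frac{44251}{2895} + \frac{169}{9}\right)^{2} = \left(\frac{295838}{8685}\right)^{2} = \frac{87520122244}{75429225}$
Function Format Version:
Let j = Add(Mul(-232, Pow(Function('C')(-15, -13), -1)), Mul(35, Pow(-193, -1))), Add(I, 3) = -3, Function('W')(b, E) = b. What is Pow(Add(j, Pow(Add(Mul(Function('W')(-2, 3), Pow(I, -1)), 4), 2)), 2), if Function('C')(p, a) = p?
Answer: Rational(87520122244, 75429225) ≈ 1160.3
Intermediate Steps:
I = -6 (I = Add(-3, -3) = -6)
j = Rational(44251, 2895) (j = Add(Mul(-232, Pow(-15, -1)), Mul(35, Pow(-193, -1))) = Add(Mul(-232, Rational(-1, 15)), Mul(35, Rational(-1, 193))) = Add(Rational(232, 15), Rational(-35, 193)) = Rational(44251, 2895) ≈ 15.285)
Pow(Add(j, Pow(Add(Mul(Function('W')(-2, 3), Pow(I, -1)), 4), 2)), 2) = Pow(Add(Rational(44251, 2895), Pow(Add(Mul(-2, Pow(-6, -1)), 4), 2)), 2) = Pow(Add(Rational(44251, 2895), Pow(Add(Mul(-2, Rational(-1, 6)), 4), 2)), 2) = Pow(Add(Rational(44251, 2895), Pow(Add(Rational(1, 3), 4), 2)), 2) = Pow(Add(Rational(44251, 2895), Pow(Rational(13, 3), 2)), 2) = Pow(Add(Rational(44251, 2895), Rational(169, 9)), 2) = Pow(Rational(295838, 8685), 2) = Rational(87520122244, 75429225)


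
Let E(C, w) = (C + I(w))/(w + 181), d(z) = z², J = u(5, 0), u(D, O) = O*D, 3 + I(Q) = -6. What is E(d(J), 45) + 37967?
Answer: 8580533/226 ≈ 37967.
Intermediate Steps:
I(Q) = -9 (I(Q) = -3 - 6 = -9)
u(D, O) = D*O
J = 0 (J = 5*0 = 0)
E(C, w) = (-9 + C)/(181 + w) (E(C, w) = (C - 9)/(w + 181) = (-9 + C)/(181 + w))
E(d(J), 45) + 37967 = (-9 + 0²)/(181 + 45) + 37967 = (-9 + 0)/226 + 37967 = (1/226)*(-9) + 37967 = -9/226 + 37967 = 8580533/226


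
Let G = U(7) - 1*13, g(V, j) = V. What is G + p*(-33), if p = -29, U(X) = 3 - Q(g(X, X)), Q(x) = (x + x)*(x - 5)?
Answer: 919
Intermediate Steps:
Q(x) = 2*x*(-5 + x) (Q(x) = (2*x)*(-5 + x) = 2*x*(-5 + x))
U(X) = 3 - 2*X*(-5 + X)
G = -38 (G = (3 - 2*7*(-5 + 7)) - 1*13 = (3 - 2*7*2) - 13 = (3 - 28) - 13 = -25 - 13 = -38)
G + p*(-33) = -38 - 29*(-33) = -38 + 957 = 919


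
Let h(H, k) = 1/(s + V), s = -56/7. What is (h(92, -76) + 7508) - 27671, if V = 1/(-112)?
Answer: -18086323/897 ≈ -20163.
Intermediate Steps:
s = -8 (s = -56*⅐ = -8)
V = -1/112 ≈ -0.0089286
h(H, k) = -112/897 (h(H, k) = 1/(-8 - 1/112) = 1/(-897/112) = -112/897)
(h(92, -76) + 7508) - 27671 = (-112/897 + 7508) - 27671 = 6734564/897 - 27671 = -18086323/897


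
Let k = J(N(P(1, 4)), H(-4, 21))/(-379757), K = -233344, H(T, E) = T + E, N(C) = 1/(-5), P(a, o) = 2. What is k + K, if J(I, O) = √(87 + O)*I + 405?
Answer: -88614017813/379757 + 2*√26/1898785 ≈ -2.3334e+5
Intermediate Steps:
N(C) = -⅕
H(T, E) = E + T
J(I, O) = 405 + I*√(87 + O) (J(I, O) = I*√(87 + O) + 405 = 405 + I*√(87 + O))
k = -405/379757 + 2*√26/1898785 (k = (405 - √(87 + (21 - 4))/5)/(-379757) = (405 - √(87 + 17)/5)*(-1/379757) = (405 - 2*√26/5)*(-1/379757) = -405/379757 + 2*√26/1898785 ≈ -0.0010611)
k + K = (-405/379757 + 2*√26/1898785) - 233344 = -88614017813/379757 + 2*√26/1898785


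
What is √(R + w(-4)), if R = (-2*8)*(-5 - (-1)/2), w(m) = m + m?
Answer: 8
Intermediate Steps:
w(m) = 2*m
R = 72 (R = -16*(-5 - (-1)/2) = -16*(-5 - 1*(-½)) = -16*(-5 + ½) = -16*(-9/2) = 72)
√(R + w(-4)) = √(72 + 2*(-4)) = √(72 - 8) = √64 = 8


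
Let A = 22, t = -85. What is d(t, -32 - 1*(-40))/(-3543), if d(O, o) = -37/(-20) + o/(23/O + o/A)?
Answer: -152819/6164820 ≈ -0.024789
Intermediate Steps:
d(O, o) = 37/20 + o/(23/O + o/22) (d(O, o) = -37/(-20) + o/(23/O + o/22) = -37*(-1/20) + o/(23/O + o*(1/22)) = 37/20 + o/(23/O + o/22))
d(t, -32 - 1*(-40))/(-3543) = ((18722 + 477*(-85)*(-32 - 1*(-40)))/(20*(506 - 85*(-32 - 1*(-40)))))/(-3543) = ((18722 + 477*(-85)*(-32 + 40))/(20*(506 - 85*(-32 + 40))))*(-1/3543) = ((18722 + 477*(-85)*8)/(20*(506 - 85*8)))*(-1/3543) = ((18722 - 324360)/(20*(506 - 680)))*(-1/3543) = ((1/20)*(-305638)/(-174))*(-1/3543) = ((1/20)*(-1/174)*(-305638))*(-1/3543) = (152819/1740)*(-1/3543) = -152819/6164820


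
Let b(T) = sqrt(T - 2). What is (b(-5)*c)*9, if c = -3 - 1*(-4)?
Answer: 9*I*sqrt(7) ≈ 23.812*I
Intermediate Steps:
c = 1 (c = -3 + 4 = 1)
b(T) = sqrt(-2 + T)
(b(-5)*c)*9 = (sqrt(-2 - 5)*1)*9 = (sqrt(-7)*1)*9 = ((I*sqrt(7))*1)*9 = (I*sqrt(7))*9 = 9*I*sqrt(7)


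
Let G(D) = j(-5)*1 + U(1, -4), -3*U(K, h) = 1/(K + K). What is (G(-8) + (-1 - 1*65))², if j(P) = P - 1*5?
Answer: 208849/36 ≈ 5801.4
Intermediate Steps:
U(K, h) = -1/(6*K) (U(K, h) = -1/(3*(K + K)) = -1/(2*K)/3 = -1/(6*K))
j(P) = -5 + P (j(P) = P - 5 = -5 + P)
G(D) = -61/6 (G(D) = (-5 - 5)*1 - ⅙/1 = -10*1 - ⅙*1 = -10 - ⅙ = -61/6)
(G(-8) + (-1 - 1*65))² = (-61/6 + (-1 - 1*65))² = (-61/6 + (-1 - 65))² = (-61/6 - 66)² = (-457/6)² = 208849/36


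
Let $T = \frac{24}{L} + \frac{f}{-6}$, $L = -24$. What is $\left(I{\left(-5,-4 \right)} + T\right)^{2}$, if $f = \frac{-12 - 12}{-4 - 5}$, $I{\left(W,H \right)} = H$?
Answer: $\frac{2401}{81} \approx 29.642$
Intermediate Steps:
$f = \frac{8}{3}$ ($f = - \frac{24}{-9} = \left(-24\right) \left(- \frac{1}{9}\right) = \frac{8}{3} \approx 2.6667$)
$T = - \frac{13}{9}$ ($T = \frac{24}{-24} + \frac{8}{3 \left(-6\right)} = 24 \left(- \frac{1}{24}\right) + \frac{8}{3} \left(- \frac{1}{6}\right) = -1 - \frac{4}{9} = - \frac{13}{9} \approx -1.4444$)
$\left(I{\left(-5,-4 \right)} + T\right)^{2} = \left(-4 - \frac{13}{9}\right)^{2} = \left(- \frac{49}{9}\right)^{2} = \frac{2401}{81}$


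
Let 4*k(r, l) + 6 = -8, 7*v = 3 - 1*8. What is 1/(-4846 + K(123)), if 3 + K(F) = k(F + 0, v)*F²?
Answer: -2/115601 ≈ -1.7301e-5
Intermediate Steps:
v = -5/7 (v = (3 - 1*8)/7 = (3 - 8)/7 = (⅐)*(-5) = -5/7 ≈ -0.71429)
k(r, l) = -7/2 (k(r, l) = -3/2 + (¼)*(-8) = -3/2 - 2 = -7/2)
K(F) = -3 - 7*F²/2
1/(-4846 + K(123)) = 1/(-4846 + (-3 - 7/2*123²)) = 1/(-4846 + (-3 - 7/2*15129)) = 1/(-4846 + (-3 - 105903/2)) = 1/(-4846 - 105909/2) = 1/(-115601/2) = -2/115601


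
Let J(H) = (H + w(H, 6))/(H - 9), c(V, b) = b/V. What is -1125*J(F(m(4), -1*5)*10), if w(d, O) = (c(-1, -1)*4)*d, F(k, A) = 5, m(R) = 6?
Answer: -281250/41 ≈ -6859.8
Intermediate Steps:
w(d, O) = 4*d (w(d, O) = (-1/(-1)*4)*d = (-1*(-1)*4)*d = (1*4)*d = 4*d)
J(H) = 5*H/(-9 + H) (J(H) = (H + 4*H)/(H - 9) = (5*H)/(-9 + H) = 5*H/(-9 + H))
-1125*J(F(m(4), -1*5)*10) = -5625*5*10/(-9 + 5*10) = -5625*50/(-9 + 50) = -5625*50/41 = -1125*250/41 = -281250/41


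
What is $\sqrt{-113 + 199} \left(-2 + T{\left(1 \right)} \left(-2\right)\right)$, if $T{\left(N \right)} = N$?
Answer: $- 4 \sqrt{86} \approx -37.094$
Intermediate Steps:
$\sqrt{-113 + 199} \left(-2 + T{\left(1 \right)} \left(-2\right)\right) = \sqrt{-113 + 199} \left(-2 + 1 \left(-2\right)\right) = \sqrt{86} \left(-2 - 2\right) = \sqrt{86} \left(-4\right) = - 4 \sqrt{86}$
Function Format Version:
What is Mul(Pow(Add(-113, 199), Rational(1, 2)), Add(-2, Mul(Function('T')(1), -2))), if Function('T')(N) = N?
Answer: Mul(-4, Pow(86, Rational(1, 2))) ≈ -37.094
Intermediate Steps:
Mul(Pow(Add(-113, 199), Rational(1, 2)), Add(-2, Mul(Function('T')(1), -2))) = Mul(Pow(Add(-113, 199), Rational(1, 2)), Add(-2, Mul(1, -2))) = Mul(Pow(86, Rational(1, 2)), Add(-2, -2)) = Mul(Pow(86, Rational(1, 2)), -4) = Mul(-4, Pow(86, Rational(1, 2)))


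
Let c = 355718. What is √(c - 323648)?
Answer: √32070 ≈ 179.08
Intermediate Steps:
√(c - 323648) = √(355718 - 323648) = √32070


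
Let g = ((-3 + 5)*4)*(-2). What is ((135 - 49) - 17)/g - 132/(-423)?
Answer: -9025/2256 ≈ -4.0004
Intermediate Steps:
g = -16 (g = (2*4)*(-2) = 8*(-2) = -16)
((135 - 49) - 17)/g - 132/(-423) = ((135 - 49) - 17)/(-16) - 132/(-423) = (86 - 17)*(-1/16) - 132*(-1/423) = 69*(-1/16) + 44/141 = -69/16 + 44/141 = -9025/2256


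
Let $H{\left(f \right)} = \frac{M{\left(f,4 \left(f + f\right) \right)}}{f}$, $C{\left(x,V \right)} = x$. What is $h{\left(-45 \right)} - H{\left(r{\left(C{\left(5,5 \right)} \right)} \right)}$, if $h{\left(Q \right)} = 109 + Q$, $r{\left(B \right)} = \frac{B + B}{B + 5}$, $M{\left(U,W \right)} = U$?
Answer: $63$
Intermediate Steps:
$r{\left(B \right)} = \frac{2 B}{5 + B}$
$H{\left(f \right)} = 1$ ($H{\left(f \right)} = \frac{f}{f} = 1$)
$h{\left(-45 \right)} - H{\left(r{\left(C{\left(5,5 \right)} \right)} \right)} = \left(109 - 45\right) - 1 = 64 - 1 = 63$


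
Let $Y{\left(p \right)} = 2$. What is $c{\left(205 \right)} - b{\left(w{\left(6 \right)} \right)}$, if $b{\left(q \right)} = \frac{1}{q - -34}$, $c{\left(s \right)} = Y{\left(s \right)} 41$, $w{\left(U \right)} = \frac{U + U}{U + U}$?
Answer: $\frac{2869}{35} \approx 81.971$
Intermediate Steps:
$w{\left(U \right)} = 1$ ($w{\left(U \right)} = \frac{2 U}{2 U} = 2 U \frac{1}{2 U} = 1$)
$c{\left(s \right)} = 82$ ($c{\left(s \right)} = 2 \cdot 41 = 82$)
$b{\left(q \right)} = \frac{1}{34 + q}$ ($b{\left(q \right)} = \frac{1}{q + \left(-47 + 81\right)} = \frac{1}{q + 34} = \frac{1}{34 + q}$)
$c{\left(205 \right)} - b{\left(w{\left(6 \right)} \right)} = 82 - \frac{1}{34 + 1} = 82 - \frac{1}{35} = \frac{2869}{35}$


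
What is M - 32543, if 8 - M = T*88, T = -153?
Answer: -19071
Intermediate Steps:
M = 13472 (M = 8 - (-153)*88 = 8 - 1*(-13464) = 8 + 13464 = 13472)
M - 32543 = 13472 - 32543 = -19071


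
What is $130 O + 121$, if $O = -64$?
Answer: $-8199$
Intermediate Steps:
$130 O + 121 = 130 \left(-64\right) + 121 = -8320 + 121 = -8199$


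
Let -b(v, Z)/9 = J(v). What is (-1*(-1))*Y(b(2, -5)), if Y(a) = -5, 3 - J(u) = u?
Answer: -5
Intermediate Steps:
J(u) = 3 - u
b(v, Z) = -27 + 9*v (b(v, Z) = -9*(3 - v) = -27 + 9*v)
(-1*(-1))*Y(b(2, -5)) = -1*(-1)*(-5) = 1*(-5) = -5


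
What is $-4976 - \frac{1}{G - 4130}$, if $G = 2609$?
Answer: $- \frac{7568495}{1521} \approx -4976.0$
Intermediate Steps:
$-4976 - \frac{1}{G - 4130} = -4976 - \frac{1}{2609 - 4130} = -4976 - \frac{1}{-1521} = -4976 - - \frac{1}{1521} = -4976 + \frac{1}{1521} = - \frac{7568495}{1521}$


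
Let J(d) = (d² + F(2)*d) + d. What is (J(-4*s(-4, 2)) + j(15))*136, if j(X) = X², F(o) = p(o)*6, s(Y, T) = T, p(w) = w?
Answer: 25160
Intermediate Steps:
F(o) = 6*o (F(o) = o*6 = 6*o)
J(d) = d² + 13*d (J(d) = (d² + (6*2)*d) + d = (d² + 12*d) + d = d² + 13*d)
(J(-4*s(-4, 2)) + j(15))*136 = ((-4*2)*(13 - 4*2) + 15²)*136 = (-8*(13 - 8) + 225)*136 = (-8*5 + 225)*136 = (-40 + 225)*136 = 185*136 = 25160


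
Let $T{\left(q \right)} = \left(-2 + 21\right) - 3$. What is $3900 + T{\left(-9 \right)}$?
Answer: $3916$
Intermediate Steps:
$T{\left(q \right)} = 16$ ($T{\left(q \right)} = 19 - 3 = 16$)
$3900 + T{\left(-9 \right)} = 3900 + 16 = 3916$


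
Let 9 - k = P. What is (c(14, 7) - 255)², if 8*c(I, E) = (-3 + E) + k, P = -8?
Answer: 4076361/64 ≈ 63693.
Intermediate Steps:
k = 17 (k = 9 - 1*(-8) = 9 + 8 = 17)
c(I, E) = 7/4 + E/8 (c(I, E) = ((-3 + E) + 17)/8 = (14 + E)/8 = 7/4 + E/8)
(c(14, 7) - 255)² = ((7/4 + (⅛)*7) - 255)² = ((7/4 + 7/8) - 255)² = (21/8 - 255)² = (-2019/8)² = 4076361/64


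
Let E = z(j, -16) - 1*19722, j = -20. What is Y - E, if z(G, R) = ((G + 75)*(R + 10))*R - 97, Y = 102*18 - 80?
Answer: 16295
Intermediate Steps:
Y = 1756 (Y = 1836 - 80 = 1756)
z(G, R) = -97 + R*(10 + R)*(75 + G) (z(G, R) = ((75 + G)*(10 + R))*R - 97 = ((10 + R)*(75 + G))*R - 97 = R*(10 + R)*(75 + G) - 97 = -97 + R*(10 + R)*(75 + G))
E = -14539 (E = (-97 + 75*(-16)² + 750*(-16) - 20*(-16)² + 10*(-20)*(-16)) - 1*19722 = (-97 + 75*256 - 12000 - 20*256 + 3200) - 19722 = (-97 + 19200 - 12000 - 5120 + 3200) - 19722 = 5183 - 19722 = -14539)
Y - E = 1756 - 1*(-14539) = 1756 + 14539 = 16295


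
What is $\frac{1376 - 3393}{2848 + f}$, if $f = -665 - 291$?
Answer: $- \frac{2017}{1892} \approx -1.0661$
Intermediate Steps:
$f = -956$
$\frac{1376 - 3393}{2848 + f} = \frac{1376 - 3393}{2848 - 956} = - \frac{2017}{1892}$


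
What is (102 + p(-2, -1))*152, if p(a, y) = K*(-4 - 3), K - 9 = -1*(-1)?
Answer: 4864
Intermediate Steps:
K = 10 (K = 9 - 1*(-1) = 9 + 1 = 10)
p(a, y) = -70 (p(a, y) = 10*(-4 - 3) = 10*(-7) = -70)
(102 + p(-2, -1))*152 = (102 - 70)*152 = 32*152 = 4864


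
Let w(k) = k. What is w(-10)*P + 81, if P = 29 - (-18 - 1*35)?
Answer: -739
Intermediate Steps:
P = 82 (P = 29 - (-18 - 35) = 29 - 1*(-53) = 29 + 53 = 82)
w(-10)*P + 81 = -10*82 + 81 = -820 + 81 = -739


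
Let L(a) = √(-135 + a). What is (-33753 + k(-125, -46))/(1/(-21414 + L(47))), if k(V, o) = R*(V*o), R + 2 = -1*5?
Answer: 1584700242 - 148006*I*√22 ≈ 1.5847e+9 - 6.9421e+5*I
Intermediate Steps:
R = -7 (R = -2 - 1*5 = -2 - 5 = -7)
k(V, o) = -7*V*o
(-33753 + k(-125, -46))/(1/(-21414 + L(47))) = (-33753 - 7*(-125)*(-46))/(1/(-21414 + √(-135 + 47))) = (-33753 - 40250)/(1/(-21414 + √(-88))) = -(-1584700242 + 148006*I*√22) = -74003*(-21414 + 2*I*√22) = 1584700242 - 148006*I*√22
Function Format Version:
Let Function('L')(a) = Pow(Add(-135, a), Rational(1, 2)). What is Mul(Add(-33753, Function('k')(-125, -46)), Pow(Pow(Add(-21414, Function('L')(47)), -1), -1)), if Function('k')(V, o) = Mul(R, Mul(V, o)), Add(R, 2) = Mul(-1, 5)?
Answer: Add(1584700242, Mul(-148006, I, Pow(22, Rational(1, 2)))) ≈ Add(1.5847e+9, Mul(-6.9421e+5, I))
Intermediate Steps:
R = -7 (R = Add(-2, Mul(-1, 5)) = Add(-2, -5) = -7)
Function('k')(V, o) = Mul(-7, V, o) (Function('k')(V, o) = Mul(-7, Mul(V, o)) = Mul(-7, V, o))
Mul(Add(-33753, Function('k')(-125, -46)), Pow(Pow(Add(-21414, Function('L')(47)), -1), -1)) = Mul(Add(-33753, Mul(-7, -125, -46)), Pow(Pow(Add(-21414, Pow(Add(-135, 47), Rational(1, 2))), -1), -1)) = Mul(Add(-33753, -40250), Pow(Pow(Add(-21414, Pow(-88, Rational(1, 2))), -1), -1)) = Mul(-74003, Pow(Pow(Add(-21414, Mul(2, I, Pow(22, Rational(1, 2)))), -1), -1)) = Mul(-74003, Add(-21414, Mul(2, I, Pow(22, Rational(1, 2))))) = Add(1584700242, Mul(-148006, I, Pow(22, Rational(1, 2))))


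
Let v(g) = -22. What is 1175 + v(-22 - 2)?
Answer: 1153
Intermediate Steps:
1175 + v(-22 - 2) = 1175 - 22 = 1153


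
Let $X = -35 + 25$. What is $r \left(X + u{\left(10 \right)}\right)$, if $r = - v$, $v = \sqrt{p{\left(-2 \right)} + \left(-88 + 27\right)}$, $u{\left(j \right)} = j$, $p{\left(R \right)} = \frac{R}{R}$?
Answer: $0$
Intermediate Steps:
$p{\left(R \right)} = 1$
$X = -10$
$v = 2 i \sqrt{15}$ ($v = \sqrt{1 + \left(-88 + 27\right)} = \sqrt{1 - 61} = \sqrt{-60} = 2 i \sqrt{15} \approx 7.746 i$)
$r = - 2 i \sqrt{15} \approx - 7.746 i$
$r \left(X + u{\left(10 \right)}\right) = - 2 i \sqrt{15} \left(-10 + 10\right) = - 2 i \sqrt{15} \cdot 0 = 0$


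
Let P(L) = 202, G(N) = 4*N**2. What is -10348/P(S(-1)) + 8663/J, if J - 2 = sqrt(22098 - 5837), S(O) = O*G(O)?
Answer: -85863644/1641957 + 8663*sqrt(16261)/16257 ≈ 15.658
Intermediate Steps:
S(O) = 4*O**3 (S(O) = O*(4*O**2) = 4*O**3)
J = 2 + sqrt(16261) (J = 2 + sqrt(22098 - 5837) = 2 + sqrt(16261) ≈ 129.52)
-10348/P(S(-1)) + 8663/J = -10348/202 + 8663/(2 + sqrt(16261)) = -10348*1/202 + 8663/(2 + sqrt(16261)) = -5174/101 + 8663/(2 + sqrt(16261))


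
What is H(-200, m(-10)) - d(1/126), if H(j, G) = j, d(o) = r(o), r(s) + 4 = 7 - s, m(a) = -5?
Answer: -25577/126 ≈ -202.99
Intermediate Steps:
r(s) = 3 - s (r(s) = -4 + (7 - s) = 3 - s)
d(o) = 3 - o
H(-200, m(-10)) - d(1/126) = -200 - (3 - 1/126) = -200 - 1*377/126 = -200 - 377/126 = -25577/126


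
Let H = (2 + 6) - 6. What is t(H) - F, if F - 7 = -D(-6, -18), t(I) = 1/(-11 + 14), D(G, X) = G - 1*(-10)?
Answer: -8/3 ≈ -2.6667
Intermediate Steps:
H = 2 (H = 8 - 6 = 2)
D(G, X) = 10 + G (D(G, X) = G + 10 = 10 + G)
t(I) = ⅓ (t(I) = 1/3 = ⅓)
F = 3 (F = 7 - (10 - 6) = 7 - 1*4 = 7 - 4 = 3)
t(H) - F = ⅓ - 1*3 = ⅓ - 3 = -8/3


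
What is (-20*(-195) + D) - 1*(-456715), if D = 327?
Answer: 460942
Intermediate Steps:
(-20*(-195) + D) - 1*(-456715) = (-20*(-195) + 327) - 1*(-456715) = (3900 + 327) + 456715 = 4227 + 456715 = 460942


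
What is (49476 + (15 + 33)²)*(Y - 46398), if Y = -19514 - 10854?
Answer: -3974943480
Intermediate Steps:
Y = -30368
(49476 + (15 + 33)²)*(Y - 46398) = (49476 + (15 + 33)²)*(-30368 - 46398) = (49476 + 48²)*(-76766) = (49476 + 2304)*(-76766) = 51780*(-76766) = -3974943480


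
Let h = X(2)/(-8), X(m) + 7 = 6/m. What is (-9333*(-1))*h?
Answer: 9333/2 ≈ 4666.5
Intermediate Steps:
X(m) = -7 + 6/m
h = ½ (h = (-7 + 6/2)/(-8) = (-7 + 6*(½))*(-⅛) = (-7 + 3)*(-⅛) = -4*(-⅛) = ½ ≈ 0.50000)
(-9333*(-1))*h = -9333*(-1)*(½) = 9333*(½) = 9333/2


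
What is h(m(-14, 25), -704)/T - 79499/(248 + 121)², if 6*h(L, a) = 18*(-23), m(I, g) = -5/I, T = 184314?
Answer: -119204665/204035598 ≈ -0.58423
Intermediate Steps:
h(L, a) = -69 (h(L, a) = (18*(-23))/6 = (⅙)*(-414) = -69)
h(m(-14, 25), -704)/T - 79499/(248 + 121)² = -69/184314 - 79499/(248 + 121)² = -69*1/184314 - 79499/(369²) = -23/61438 - 79499/136161 = -23/61438 - 79499*1/136161 = -23/61438 - 1939/3321 = -119204665/204035598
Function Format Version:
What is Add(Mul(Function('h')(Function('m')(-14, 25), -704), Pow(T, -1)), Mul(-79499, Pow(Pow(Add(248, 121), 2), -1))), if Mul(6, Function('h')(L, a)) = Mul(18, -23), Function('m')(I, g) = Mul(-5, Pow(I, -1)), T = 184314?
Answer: Rational(-119204665, 204035598) ≈ -0.58423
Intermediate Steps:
Function('h')(L, a) = -69 (Function('h')(L, a) = Mul(Rational(1, 6), Mul(18, -23)) = Mul(Rational(1, 6), -414) = -69)
Add(Mul(Function('h')(Function('m')(-14, 25), -704), Pow(T, -1)), Mul(-79499, Pow(Pow(Add(248, 121), 2), -1))) = Add(Mul(-69, Pow(184314, -1)), Mul(-79499, Pow(Pow(Add(248, 121), 2), -1))) = Add(Mul(-69, Rational(1, 184314)), Mul(-79499, Pow(Pow(369, 2), -1))) = Add(Rational(-23, 61438), Mul(-79499, Pow(136161, -1))) = Add(Rational(-23, 61438), Mul(-79499, Rational(1, 136161))) = Add(Rational(-23, 61438), Rational(-1939, 3321)) = Rational(-119204665, 204035598)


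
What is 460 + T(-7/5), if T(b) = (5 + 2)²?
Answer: 509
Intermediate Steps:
T(b) = 49 (T(b) = 7² = 49)
460 + T(-7/5) = 460 + 49 = 509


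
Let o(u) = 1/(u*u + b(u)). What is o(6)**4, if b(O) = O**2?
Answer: 1/26873856 ≈ 3.7211e-8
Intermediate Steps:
o(u) = 1/(2*u**2) (o(u) = 1/(u*u + u**2) = 1/(u**2 + u**2) = 1/(2*u**2))
o(6)**4 = ((1/2)/6**2)**4 = ((1/2)*(1/36))**4 = (1/72)**4 = 1/26873856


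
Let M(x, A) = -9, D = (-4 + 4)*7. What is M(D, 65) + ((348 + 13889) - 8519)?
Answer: 5709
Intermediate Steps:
D = 0 (D = 0*7 = 0)
M(D, 65) + ((348 + 13889) - 8519) = -9 + ((348 + 13889) - 8519) = -9 + (14237 - 8519) = -9 + 5718 = 5709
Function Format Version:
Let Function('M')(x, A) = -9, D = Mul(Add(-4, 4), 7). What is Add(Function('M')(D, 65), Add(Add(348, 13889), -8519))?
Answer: 5709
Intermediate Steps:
D = 0 (D = Mul(0, 7) = 0)
Add(Function('M')(D, 65), Add(Add(348, 13889), -8519)) = Add(-9, Add(Add(348, 13889), -8519)) = Add(-9, Add(14237, -8519)) = Add(-9, 5718) = 5709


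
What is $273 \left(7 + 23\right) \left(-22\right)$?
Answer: $-180180$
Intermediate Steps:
$273 \left(7 + 23\right) \left(-22\right) = 273 \cdot 30 \left(-22\right) = 273 \left(-660\right) = -180180$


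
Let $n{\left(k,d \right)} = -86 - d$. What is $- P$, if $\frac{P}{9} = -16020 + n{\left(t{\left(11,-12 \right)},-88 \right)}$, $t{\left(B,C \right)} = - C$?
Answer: $144162$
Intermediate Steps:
$P = -144162$ ($P = 9 \left(-16020 - -2\right) = 9 \left(-16020 + \left(-86 + 88\right)\right) = 9 \left(-16020 + 2\right) = 9 \left(-16018\right) = -144162$)
$- P = \left(-1\right) \left(-144162\right) = 144162$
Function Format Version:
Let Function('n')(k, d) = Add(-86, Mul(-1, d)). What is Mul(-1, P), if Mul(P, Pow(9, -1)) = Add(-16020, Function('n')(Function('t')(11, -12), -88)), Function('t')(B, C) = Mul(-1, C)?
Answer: 144162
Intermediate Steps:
P = -144162 (P = Mul(9, Add(-16020, Add(-86, Mul(-1, -88)))) = Mul(9, Add(-16020, Add(-86, 88))) = Mul(9, Add(-16020, 2)) = Mul(9, -16018) = -144162)
Mul(-1, P) = Mul(-1, -144162) = 144162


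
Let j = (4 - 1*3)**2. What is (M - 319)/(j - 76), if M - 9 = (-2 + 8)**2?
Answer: 274/75 ≈ 3.6533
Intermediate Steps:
M = 45 (M = 9 + (-2 + 8)**2 = 9 + 6**2 = 9 + 36 = 45)
j = 1 (j = (4 - 3)**2 = 1**2 = 1)
(M - 319)/(j - 76) = (45 - 319)/(1 - 76) = -274/(-75) = -274*(-1/75) = 274/75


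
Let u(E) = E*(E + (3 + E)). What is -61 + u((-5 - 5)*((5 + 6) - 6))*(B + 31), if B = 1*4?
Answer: 169689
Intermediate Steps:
B = 4
u(E) = E*(3 + 2*E)
-61 + u((-5 - 5)*((5 + 6) - 6))*(B + 31) = -61 + (((-5 - 5)*((5 + 6) - 6))*(3 + 2*((-5 - 5)*((5 + 6) - 6))))*(4 + 31) = -61 + ((-10*(11 - 6))*(3 + 2*(-10*(11 - 6))))*35 = -61 + ((-10*5)*(3 + 2*(-10*5)))*35 = -61 - 50*(3 + 2*(-50))*35 = -61 - 50*(3 - 100)*35 = -61 - 50*(-97)*35 = -61 + 4850*35 = -61 + 169750 = 169689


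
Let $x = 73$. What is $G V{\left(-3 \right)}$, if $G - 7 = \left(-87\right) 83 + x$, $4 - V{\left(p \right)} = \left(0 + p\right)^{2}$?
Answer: $35705$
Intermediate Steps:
$V{\left(p \right)} = 4 - p^{2}$ ($V{\left(p \right)} = 4 - \left(0 + p\right)^{2} = 4 - p^{2}$)
$G = -7141$ ($G = 7 + \left(\left(-87\right) 83 + 73\right) = 7 + \left(-7221 + 73\right) = 7 - 7148 = -7141$)
$G V{\left(-3 \right)} = - 7141 \left(4 - \left(-3\right)^{2}\right) = - 7141 \left(4 - 9\right) = \left(-7141\right) \left(-5\right) = 35705$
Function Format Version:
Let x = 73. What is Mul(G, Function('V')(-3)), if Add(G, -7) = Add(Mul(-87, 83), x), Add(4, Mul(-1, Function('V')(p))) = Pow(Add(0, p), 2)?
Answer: 35705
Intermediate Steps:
Function('V')(p) = Add(4, Mul(-1, Pow(p, 2))) (Function('V')(p) = Add(4, Mul(-1, Pow(Add(0, p), 2))) = Add(4, Mul(-1, Pow(p, 2))))
G = -7141 (G = Add(7, Add(Mul(-87, 83), 73)) = Add(7, Add(-7221, 73)) = Add(7, -7148) = -7141)
Mul(G, Function('V')(-3)) = Mul(-7141, Add(4, Mul(-1, Pow(-3, 2)))) = Mul(-7141, Add(4, Mul(-1, 9))) = Mul(-7141, Add(4, -9)) = Mul(-7141, -5) = 35705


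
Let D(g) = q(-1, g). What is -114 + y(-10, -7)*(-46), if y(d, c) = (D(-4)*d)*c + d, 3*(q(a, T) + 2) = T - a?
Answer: 10006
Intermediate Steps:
q(a, T) = -2 - a/3 + T/3 (q(a, T) = -2 + (T - a)/3 = -2 + (-a/3 + T/3) = -2 - a/3 + T/3)
D(g) = -5/3 + g/3 (D(g) = -2 - 1/3*(-1) + g/3 = -2 + 1/3 + g/3 = -5/3 + g/3)
y(d, c) = d - 3*c*d (y(d, c) = ((-5/3 + (1/3)*(-4))*d)*c + d = ((-5/3 - 4/3)*d)*c + d = (-3*d)*c + d = -3*c*d + d = d - 3*c*d)
-114 + y(-10, -7)*(-46) = -114 - 10*(1 - 3*(-7))*(-46) = -114 - 10*(1 + 21)*(-46) = -114 - 10*22*(-46) = -114 - 220*(-46) = -114 + 10120 = 10006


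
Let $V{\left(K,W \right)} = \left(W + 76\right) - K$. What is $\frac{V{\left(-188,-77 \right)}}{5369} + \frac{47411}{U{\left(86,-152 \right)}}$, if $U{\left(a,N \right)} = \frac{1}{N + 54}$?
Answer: $- \frac{24945866395}{5369} \approx -4.6463 \cdot 10^{6}$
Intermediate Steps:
$V{\left(K,W \right)} = 76 + W - K$ ($V{\left(K,W \right)} = \left(76 + W\right) - K = 76 + W - K$)
$U{\left(a,N \right)} = \frac{1}{54 + N}$
$\frac{V{\left(-188,-77 \right)}}{5369} + \frac{47411}{U{\left(86,-152 \right)}} = \frac{76 - 77 - -188}{5369} + \frac{47411}{\frac{1}{54 - 152}} = \left(76 - 77 + 188\right) \frac{1}{5369} + \frac{47411}{\frac{1}{-98}} = 187 \cdot \frac{1}{5369} + \frac{47411}{- \frac{1}{98}} = \frac{187}{5369} + 47411 \left(-98\right) = \frac{187}{5369} - 4646278 = - \frac{24945866395}{5369}$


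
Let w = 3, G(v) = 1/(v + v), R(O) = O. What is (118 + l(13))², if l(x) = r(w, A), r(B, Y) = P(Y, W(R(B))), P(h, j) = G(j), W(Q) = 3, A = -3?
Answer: 502681/36 ≈ 13963.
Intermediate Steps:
G(v) = 1/(2*v)
P(h, j) = 1/(2*j)
r(B, Y) = ⅙ (r(B, Y) = (½)/3 = (½)*(⅓) = ⅙)
l(x) = ⅙
(118 + l(13))² = (118 + ⅙)² = (709/6)² = 502681/36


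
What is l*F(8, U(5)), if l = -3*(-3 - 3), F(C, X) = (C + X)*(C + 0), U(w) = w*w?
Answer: 4752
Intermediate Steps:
U(w) = w**2
F(C, X) = C*(C + X) (F(C, X) = (C + X)*C = C*(C + X))
l = 18 (l = -3*(-6) = 18)
l*F(8, U(5)) = 18*(8*(8 + 5**2)) = 18*(8*(8 + 25)) = 18*(8*33) = 18*264 = 4752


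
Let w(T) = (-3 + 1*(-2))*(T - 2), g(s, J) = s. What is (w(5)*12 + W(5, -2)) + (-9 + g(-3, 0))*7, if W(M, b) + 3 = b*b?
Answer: -263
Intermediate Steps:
W(M, b) = -3 + b**2 (W(M, b) = -3 + b*b = -3 + b**2)
w(T) = 10 - 5*T (w(T) = (-3 - 2)*(-2 + T) = -5*(-2 + T) = 10 - 5*T)
(w(5)*12 + W(5, -2)) + (-9 + g(-3, 0))*7 = ((10 - 5*5)*12 + (-3 + (-2)**2)) + (-9 - 3)*7 = ((10 - 25)*12 + (-3 + 4)) - 12*7 = (-15*12 + 1) - 84 = (-180 + 1) - 84 = -179 - 84 = -263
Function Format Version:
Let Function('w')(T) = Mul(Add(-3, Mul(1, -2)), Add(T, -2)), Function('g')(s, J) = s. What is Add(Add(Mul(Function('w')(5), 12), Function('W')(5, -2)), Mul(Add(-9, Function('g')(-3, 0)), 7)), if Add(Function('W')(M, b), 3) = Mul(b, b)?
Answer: -263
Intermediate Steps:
Function('W')(M, b) = Add(-3, Pow(b, 2)) (Function('W')(M, b) = Add(-3, Mul(b, b)) = Add(-3, Pow(b, 2)))
Function('w')(T) = Add(10, Mul(-5, T)) (Function('w')(T) = Mul(Add(-3, -2), Add(-2, T)) = Mul(-5, Add(-2, T)) = Add(10, Mul(-5, T)))
Add(Add(Mul(Function('w')(5), 12), Function('W')(5, -2)), Mul(Add(-9, Function('g')(-3, 0)), 7)) = Add(Add(Mul(Add(10, Mul(-5, 5)), 12), Add(-3, Pow(-2, 2))), Mul(Add(-9, -3), 7)) = Add(Add(Mul(Add(10, -25), 12), Add(-3, 4)), Mul(-12, 7)) = Add(Add(Mul(-15, 12), 1), -84) = Add(Add(-180, 1), -84) = Add(-179, -84) = -263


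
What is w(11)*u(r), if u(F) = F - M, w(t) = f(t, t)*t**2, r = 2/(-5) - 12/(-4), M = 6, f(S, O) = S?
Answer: -22627/5 ≈ -4525.4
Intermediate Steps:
r = 13/5 (r = 2*(-1/5) - 12*(-1/4) = -2/5 + 3 = 13/5 ≈ 2.6000)
w(t) = t**3 (w(t) = t*t**2 = t**3)
u(F) = -6 + F (u(F) = F - 1*6 = F - 6 = -6 + F)
w(11)*u(r) = 11**3*(-6 + 13/5) = 1331*(-17/5) = -22627/5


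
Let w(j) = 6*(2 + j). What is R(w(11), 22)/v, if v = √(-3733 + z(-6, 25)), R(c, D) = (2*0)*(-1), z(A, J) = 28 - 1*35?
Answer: 0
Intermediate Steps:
w(j) = 12 + 6*j
z(A, J) = -7 (z(A, J) = 28 - 35 = -7)
R(c, D) = 0 (R(c, D) = 0*(-1) = 0)
v = 2*I*√935 (v = √(-3733 - 7) = √(-3740) = 2*I*√935 ≈ 61.156*I)
R(w(11), 22)/v = 0/((2*I*√935)) = 0*(-I*√935/1870) = 0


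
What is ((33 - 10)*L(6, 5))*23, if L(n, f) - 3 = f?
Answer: 4232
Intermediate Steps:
L(n, f) = 3 + f
((33 - 10)*L(6, 5))*23 = ((33 - 10)*(3 + 5))*23 = (23*8)*23 = 184*23 = 4232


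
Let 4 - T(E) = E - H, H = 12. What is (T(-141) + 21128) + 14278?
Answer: 35563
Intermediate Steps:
T(E) = 16 - E (T(E) = 4 - (E - 1*12) = 4 - (E - 12) = 4 - (-12 + E) = 4 + (12 - E) = 16 - E)
(T(-141) + 21128) + 14278 = ((16 - 1*(-141)) + 21128) + 14278 = ((16 + 141) + 21128) + 14278 = (157 + 21128) + 14278 = 21285 + 14278 = 35563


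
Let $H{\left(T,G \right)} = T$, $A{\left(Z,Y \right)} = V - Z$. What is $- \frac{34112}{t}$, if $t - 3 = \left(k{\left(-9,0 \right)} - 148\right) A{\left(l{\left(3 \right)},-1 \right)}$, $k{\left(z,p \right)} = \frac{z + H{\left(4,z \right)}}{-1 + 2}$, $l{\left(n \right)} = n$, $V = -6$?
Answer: $- \frac{8528}{345} \approx -24.719$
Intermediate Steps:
$A{\left(Z,Y \right)} = -6 - Z$
$k{\left(z,p \right)} = 4 + z$ ($k{\left(z,p \right)} = \frac{z + 4}{-1 + 2} = \frac{4 + z}{1} = \left(4 + z\right) 1 = 4 + z$)
$t = 1380$ ($t = 3 + \left(\left(4 - 9\right) - 148\right) \left(-6 - 3\right) = 3 + \left(-5 - 148\right) \left(-6 - 3\right) = 3 - -1377 = 3 + 1377 = 1380$)
$- \frac{34112}{t} = - \frac{34112}{1380} = \left(-34112\right) \frac{1}{1380} = - \frac{8528}{345}$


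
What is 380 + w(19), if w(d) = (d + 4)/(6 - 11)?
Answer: 1877/5 ≈ 375.40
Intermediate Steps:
w(d) = -4/5 - d/5 (w(d) = (4 + d)/(-5) = (4 + d)*(-1/5) = -4/5 - d/5)
380 + w(19) = 380 + (-4/5 - 1/5*19) = 380 + (-4/5 - 19/5) = 380 - 23/5 = 1877/5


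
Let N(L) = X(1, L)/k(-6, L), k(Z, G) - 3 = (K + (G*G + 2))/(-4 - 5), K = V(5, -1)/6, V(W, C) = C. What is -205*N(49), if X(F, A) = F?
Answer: 2214/2851 ≈ 0.77657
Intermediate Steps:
K = -⅙ (K = -1/6 = -1*⅙ = -⅙ ≈ -0.16667)
k(Z, G) = 151/54 - G²/9 (k(Z, G) = 3 + (-⅙ + (G*G + 2))/(-4 - 5) = 3 + (-⅙ + (G² + 2))/(-9) = 3 + (-⅙ + (2 + G²))*(-⅑) = 3 + (11/6 + G²)*(-⅑) = 3 + (-11/54 - G²/9) = 151/54 - G²/9)
N(L) = 1/(151/54 - L²/9)
-205*N(49) = -(-11070)/(-151 + 6*49²) = -(-11070)/(-151 + 6*2401) = -(-11070)/(-151 + 14406) = -(-11070)/14255 = -205*(-54/14255) = 2214/2851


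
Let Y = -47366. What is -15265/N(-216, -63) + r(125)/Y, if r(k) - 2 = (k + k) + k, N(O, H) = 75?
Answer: -144614053/710490 ≈ -203.54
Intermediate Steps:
r(k) = 2 + 3*k (r(k) = 2 + ((k + k) + k) = 2 + (2*k + k) = 2 + 3*k)
-15265/N(-216, -63) + r(125)/Y = -15265/75 + (2 + 3*125)/(-47366) = -15265*1/75 + (2 + 375)*(-1/47366) = -3053/15 + 377*(-1/47366) = -3053/15 - 377/47366 = -144614053/710490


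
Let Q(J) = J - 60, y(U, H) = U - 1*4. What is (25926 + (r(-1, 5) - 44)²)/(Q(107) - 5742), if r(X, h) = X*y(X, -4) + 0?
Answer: -27447/5695 ≈ -4.8195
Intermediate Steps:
y(U, H) = -4 + U (y(U, H) = U - 4 = -4 + U)
Q(J) = -60 + J
r(X, h) = X*(-4 + X) (r(X, h) = X*(-4 + X) + 0 = X*(-4 + X))
(25926 + (r(-1, 5) - 44)²)/(Q(107) - 5742) = (25926 + (-(-4 - 1) - 44)²)/((-60 + 107) - 5742) = (25926 + (-1*(-5) - 44)²)/(47 - 5742) = (25926 + (5 - 44)²)/(-5695) = (25926 + (-39)²)*(-1/5695) = (25926 + 1521)*(-1/5695) = 27447*(-1/5695) = -27447/5695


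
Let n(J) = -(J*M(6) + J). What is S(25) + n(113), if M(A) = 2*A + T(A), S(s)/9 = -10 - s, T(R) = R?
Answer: -2462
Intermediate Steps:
S(s) = -90 - 9*s (S(s) = 9*(-10 - s) = -90 - 9*s)
M(A) = 3*A (M(A) = 2*A + A = 3*A)
n(J) = -19*J (n(J) = -(J*(3*6) + J) = -(J*18 + J) = -(18*J + J) = -19*J)
S(25) + n(113) = (-90 - 9*25) - 19*113 = (-90 - 225) - 2147 = -315 - 2147 = -2462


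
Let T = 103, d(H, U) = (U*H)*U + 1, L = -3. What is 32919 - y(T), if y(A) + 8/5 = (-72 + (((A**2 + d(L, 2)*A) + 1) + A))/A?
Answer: 16906569/515 ≈ 32828.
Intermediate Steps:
d(H, U) = 1 + H*U**2 (d(H, U) = (H*U)*U + 1 = H*U**2 + 1 = 1 + H*U**2)
y(A) = -8/5 + (-71 + A**2 - 10*A)/A (y(A) = -8/5 + (-72 + (((A**2 + (1 - 3*2**2)*A) + 1) + A))/A = -8/5 + (-72 + (((A**2 + (1 - 3*4)*A) + 1) + A))/A = -8/5 + (-72 + (((A**2 + (1 - 12)*A) + 1) + A))/A = -8/5 + (-72 + (((A**2 - 11*A) + 1) + A))/A = -8/5 + (-72 + ((1 + A**2 - 11*A) + A))/A = -8/5 + (-72 + (1 + A**2 - 10*A))/A = -8/5 + (-71 + A**2 - 10*A)/A)
32919 - y(T) = 32919 - (-58/5 + 103 - 71/103) = 32919 - 1*46716/515 = 32919 - 46716/515 = 16906569/515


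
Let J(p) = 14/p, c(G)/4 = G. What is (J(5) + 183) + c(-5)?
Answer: 829/5 ≈ 165.80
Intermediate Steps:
c(G) = 4*G
(J(5) + 183) + c(-5) = (14/5 + 183) + 4*(-5) = (14*(⅕) + 183) - 20 = (14/5 + 183) - 20 = 929/5 - 20 = 829/5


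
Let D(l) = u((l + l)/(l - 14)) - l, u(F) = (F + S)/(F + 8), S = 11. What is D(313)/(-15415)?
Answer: 313573/15507490 ≈ 0.020221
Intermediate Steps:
u(F) = (11 + F)/(8 + F) (u(F) = (F + 11)/(F + 8) = (11 + F)/(8 + F))
D(l) = -l + (11 + 2*l/(-14 + l))/(8 + 2*l/(-14 + l)) (D(l) = (11 + (l + l)/(l - 14))/(8 + (l + l)/(l - 14)) - l = (11 + (2*l)/(-14 + l))/(8 + (2*l)/(-14 + l)) - l = (11 + 2*l/(-14 + l))/(8 + 2*l/(-14 + l)) - l = -l + (11 + 2*l/(-14 + l))/(8 + 2*l/(-14 + l)))
D(313)/(-15415) = ((-154 - 10*313**2 + 125*313)/(2*(-56 + 5*313)))/(-15415) = ((-154 - 10*97969 + 39125)/(2*(-56 + 1565)))*(-1/15415) = ((1/2)*(-154 - 979690 + 39125)/1509)*(-1/15415) = ((1/2)*(1/1509)*(-940719))*(-1/15415) = -313573/1006*(-1/15415) = 313573/15507490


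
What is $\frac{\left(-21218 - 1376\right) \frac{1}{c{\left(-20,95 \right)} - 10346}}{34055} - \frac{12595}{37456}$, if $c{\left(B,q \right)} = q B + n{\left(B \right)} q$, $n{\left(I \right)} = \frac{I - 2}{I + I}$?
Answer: $- \frac{20917320788419}{62215638002000} \approx -0.33621$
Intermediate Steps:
$n{\left(I \right)} = \frac{-2 + I}{2 I}$
$c{\left(B,q \right)} = B q + \frac{q \left(-2 + B\right)}{2 B}$ ($c{\left(B,q \right)} = q B + \frac{-2 + B}{2 B} q = B q + \frac{q \left(-2 + B\right)}{2 B}$)
$\frac{\left(-21218 - 1376\right) \frac{1}{c{\left(-20,95 \right)} - 10346}}{34055} - \frac{12595}{37456} = \frac{\left(-21218 - 1376\right) \frac{1}{\left(\frac{1}{2} \cdot 95 - 1900 - \frac{95}{-20}\right) - 10346}}{34055} - \frac{12595}{37456} = - \frac{22594}{\left(\frac{95}{2} - 1900 - 95 \left(- \frac{1}{20}\right)\right) - 10346} \cdot \frac{1}{34055} - \frac{12595}{37456} = - \frac{22594}{\left(\frac{95}{2} - 1900 + \frac{19}{4}\right) - 10346} \cdot \frac{1}{34055} - \frac{12595}{37456} = - \frac{22594}{- \frac{7391}{4} - 10346} \cdot \frac{1}{34055} - \frac{12595}{37456} = - \frac{22594}{- \frac{48775}{4}} \cdot \frac{1}{34055} - \frac{12595}{37456} = \left(-22594\right) \left(- \frac{4}{48775}\right) \frac{1}{34055} - \frac{12595}{37456} = \frac{90376}{48775} \cdot \frac{1}{34055} - \frac{12595}{37456} = \frac{90376}{1661032625} - \frac{12595}{37456} = - \frac{20917320788419}{62215638002000}$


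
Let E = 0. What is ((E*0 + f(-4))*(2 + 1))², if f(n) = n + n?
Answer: 576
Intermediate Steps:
f(n) = 2*n
((E*0 + f(-4))*(2 + 1))² = ((0*0 + 2*(-4))*(2 + 1))² = ((0 - 8)*3)² = (-8*3)² = (-24)² = 576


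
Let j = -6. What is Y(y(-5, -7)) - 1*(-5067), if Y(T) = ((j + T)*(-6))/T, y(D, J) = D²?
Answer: 126561/25 ≈ 5062.4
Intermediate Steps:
Y(T) = (36 - 6*T)/T (Y(T) = ((-6 + T)*(-6))/T = (36 - 6*T)/T)
Y(y(-5, -7)) - 1*(-5067) = (-6 + 36/((-5)²)) - 1*(-5067) = (-6 + 36/25) + 5067 = -114/25 + 5067 = 126561/25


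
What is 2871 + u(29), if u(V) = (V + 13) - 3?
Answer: 2910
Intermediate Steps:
u(V) = 10 + V (u(V) = (13 + V) - 3 = 10 + V)
2871 + u(29) = 2871 + (10 + 29) = 2871 + 39 = 2910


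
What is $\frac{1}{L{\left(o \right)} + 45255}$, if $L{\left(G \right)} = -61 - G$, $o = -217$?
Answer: $\frac{1}{45411} \approx 2.2021 \cdot 10^{-5}$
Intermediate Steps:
$\frac{1}{L{\left(o \right)} + 45255} = \frac{1}{\left(-61 - -217\right) + 45255} = \frac{1}{\left(-61 + 217\right) + 45255} = \frac{1}{156 + 45255} = \frac{1}{45411}$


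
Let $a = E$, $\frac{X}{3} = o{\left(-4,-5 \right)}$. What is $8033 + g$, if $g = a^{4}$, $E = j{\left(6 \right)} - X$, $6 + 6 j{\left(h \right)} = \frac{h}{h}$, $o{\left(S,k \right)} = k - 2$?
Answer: $\frac{224769649}{1296} \approx 1.7343 \cdot 10^{5}$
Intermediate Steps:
$o{\left(S,k \right)} = -2 + k$
$X = -21$ ($X = 3 \left(-2 - 5\right) = 3 \left(-7\right) = -21$)
$j{\left(h \right)} = - \frac{5}{6}$ ($j{\left(h \right)} = -1 + \frac{h \frac{1}{h}}{6} = -1 + \frac{1}{6} \cdot 1 = -1 + \frac{1}{6} = - \frac{5}{6}$)
$E = \frac{121}{6}$ ($E = - \frac{5}{6} - -21 = - \frac{5}{6} + 21 = \frac{121}{6} \approx 20.167$)
$a = \frac{121}{6} \approx 20.167$
$g = \frac{214358881}{1296}$ ($g = \left(\frac{121}{6}\right)^{4} = \frac{214358881}{1296} \approx 1.654 \cdot 10^{5}$)
$8033 + g = 8033 + \frac{214358881}{1296} = \frac{224769649}{1296}$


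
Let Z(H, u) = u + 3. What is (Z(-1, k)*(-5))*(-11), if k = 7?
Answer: 550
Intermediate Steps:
Z(H, u) = 3 + u
(Z(-1, k)*(-5))*(-11) = ((3 + 7)*(-5))*(-11) = (10*(-5))*(-11) = -50*(-11) = 550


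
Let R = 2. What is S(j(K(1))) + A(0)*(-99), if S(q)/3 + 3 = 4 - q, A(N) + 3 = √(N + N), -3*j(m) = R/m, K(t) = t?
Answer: 302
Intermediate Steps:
j(m) = -2/(3*m)
A(N) = -3 + √2*√N (A(N) = -3 + √(N + N) = -3 + √(2*N) = -3 + √2*√N)
S(q) = 3 - 3*q (S(q) = -9 + 3*(4 - q) = -9 + (12 - 3*q) = 3 - 3*q)
S(j(K(1))) + A(0)*(-99) = (3 - (-2)/1) + (-3 + √2*√0)*(-99) = (3 - (-2)) + (-3 + √2*0)*(-99) = (3 - 3*(-⅔)) + (-3 + 0)*(-99) = (3 + 2) - 3*(-99) = 5 + 297 = 302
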